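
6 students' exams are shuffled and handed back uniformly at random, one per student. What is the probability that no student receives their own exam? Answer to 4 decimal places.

0.3681

This is the derangement probability: permutations of 6 with no fixed point.
D(6) = 6! · (1 − 1/1! + 1/2! − ··· + (−1)^6/6!) = 265.
P = 265/720 = 53/144 ≈ 0.3681.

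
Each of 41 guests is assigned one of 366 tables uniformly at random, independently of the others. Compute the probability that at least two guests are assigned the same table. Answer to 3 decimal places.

It's easier to compute the probability that all 41 are distinct.
P(all distinct) = 366/366 · 365/366 · ··· · 326/366 ≈ 0.097.
So the probability of at least one match is 1 − 0.097 = 0.903.

0.903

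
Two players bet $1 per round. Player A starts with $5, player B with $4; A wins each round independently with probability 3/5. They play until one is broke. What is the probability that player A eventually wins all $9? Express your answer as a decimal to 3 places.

Let r = q/p = (2/5)/(3/5) = 2/3. The recurrence P(i) = p·P(i+1) + q·P(i−1) with P(0)=0, P(9)=1 gives P(i) = (1 − r^i)/(1 − r^9).
P(5) = (1 − (2/3)^5) / (1 − (2/3)^9) = 17091/19171 ≈ 0.892.

0.892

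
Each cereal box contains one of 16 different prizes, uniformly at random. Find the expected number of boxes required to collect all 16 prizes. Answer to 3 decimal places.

After i distinct types are collected, each trial gives a new one with probability (16−i)/16, so the expected wait for the next new type is 16/(16−i).
E = 16/16 + 16/15 + 16/14 + 16/13 + 16/12 + 16/11 + 16/10 + 16/9 + 16/8 + 16/7 + 16/6 + 16/5 + 16/4 + 16/3 + 16/2 + 16/1 = 2436559/45045 ≈ 54.092.

54.092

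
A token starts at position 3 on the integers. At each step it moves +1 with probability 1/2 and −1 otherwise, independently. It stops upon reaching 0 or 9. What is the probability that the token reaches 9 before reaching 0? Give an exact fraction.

1/3

With a fair step, P(i) = ½P(i−1) + ½P(i+1) with P(0)=0, P(9)=1 has the linear solution P(i) = i/9.
P(3) = 3/9 = 1/3.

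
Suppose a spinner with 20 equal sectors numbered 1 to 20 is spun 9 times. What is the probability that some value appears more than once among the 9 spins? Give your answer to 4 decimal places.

0.8810

P(all 9 different) = 20/20 · 19/20 · ··· · 12/20 ≈ 0.1190.
P(at least two equal) = 1 − 0.1190 = 0.8810.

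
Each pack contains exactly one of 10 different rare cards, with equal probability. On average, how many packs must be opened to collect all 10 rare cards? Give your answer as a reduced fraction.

7381/252

After i distinct types are collected, each trial gives a new one with probability (10−i)/10, so the expected wait for the next new type is 10/(10−i).
E = 10/10 + 10/9 + 10/8 + 10/7 + 10/6 + 10/5 + 10/4 + 10/3 + 10/2 + 10/1 = 7381/252.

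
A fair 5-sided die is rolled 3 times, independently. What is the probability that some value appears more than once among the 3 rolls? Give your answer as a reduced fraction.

P(all 3 different) = 5/5 · 4/5 · ··· · 3/5 = 12/25.
P(at least two equal) = 1 − 12/25 = 13/25.

13/25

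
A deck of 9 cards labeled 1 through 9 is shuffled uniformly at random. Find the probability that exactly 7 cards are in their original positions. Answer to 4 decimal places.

0.0001

Choose which 7 of the 9 are fixed: C(9,7) = 36 ways.
The remaining 2 must have no fixed point: D(2) = 1.
P = 36·1/362880 = 1/10080 ≈ 0.0001.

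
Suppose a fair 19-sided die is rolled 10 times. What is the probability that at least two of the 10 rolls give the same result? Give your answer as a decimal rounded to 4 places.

0.9453

P(all 10 different) = 19/19 · 18/19 · ··· · 10/19 ≈ 0.0547.
P(at least two equal) = 1 − 0.0547 = 0.9453.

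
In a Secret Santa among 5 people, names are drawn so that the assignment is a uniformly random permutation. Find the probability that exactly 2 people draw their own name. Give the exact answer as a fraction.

1/6

Choose which 2 of the 5 are fixed: C(5,2) = 10 ways.
The remaining 3 must have no fixed point: D(3) = 2.
P = 10·2/120 = 1/6.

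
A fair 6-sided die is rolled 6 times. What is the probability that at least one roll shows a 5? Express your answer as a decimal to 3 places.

0.665

P(no roll shows a 5) = (5/6)^6 ≈ 0.335.
P(at least one) = 1 − 0.335 = 0.665.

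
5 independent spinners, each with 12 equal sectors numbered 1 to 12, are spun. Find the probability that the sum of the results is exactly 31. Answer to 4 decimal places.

There are 12^5 = 248832 equally likely outcomes.
The number of ordered 5-tuples from {1,…,12} summing to 31 is 12255.
P(sum = 31) = 12255/248832 = 4085/82944 ≈ 0.0493.

0.0493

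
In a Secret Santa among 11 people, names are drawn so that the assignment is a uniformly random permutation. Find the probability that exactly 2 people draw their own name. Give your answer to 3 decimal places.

Choose which 2 of the 11 are fixed: C(11,2) = 55 ways.
The remaining 9 must have no fixed point: D(9) = 133496.
P = 55·133496/39916800 = 16687/90720 ≈ 0.184.

0.184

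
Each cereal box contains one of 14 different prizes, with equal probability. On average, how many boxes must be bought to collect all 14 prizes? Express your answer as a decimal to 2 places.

After i distinct types are collected, each trial gives a new one with probability (14−i)/14, so the expected wait for the next new type is 14/(14−i).
E = 14/14 + 14/13 + 14/12 + 14/11 + 14/10 + 14/9 + 14/8 + 14/7 + 14/6 + 14/5 + 14/4 + 14/3 + 14/2 + 14/1 = 1171733/25740 ≈ 45.52.

45.52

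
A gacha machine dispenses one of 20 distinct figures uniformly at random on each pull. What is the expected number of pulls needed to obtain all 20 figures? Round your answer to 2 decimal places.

71.95

After i distinct types are collected, each trial gives a new one with probability (20−i)/20, so the expected wait for the next new type is 20/(20−i).
E = 20/20 + 20/19 + 20/18 + 20/17 + 20/16 + 20/15 + 20/14 + 20/13 + 20/12 + 20/11 + 20/10 + 20/9 + 20/8 + 20/7 + 20/6 + 20/5 + 20/4 + 20/3 + 20/2 + 20/1 = 279175675/3879876 ≈ 71.95.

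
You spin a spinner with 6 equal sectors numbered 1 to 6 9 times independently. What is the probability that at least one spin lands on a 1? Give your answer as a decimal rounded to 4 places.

P(no spin lands on a 1) = (5/6)^9 ≈ 0.1938.
P(at least one) = 1 − 0.1938 = 0.8062.

0.8062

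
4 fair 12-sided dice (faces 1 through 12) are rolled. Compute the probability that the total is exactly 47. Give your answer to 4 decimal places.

0.0002

There are 12^4 = 20736 equally likely outcomes.
The number of ordered 4-tuples from {1,…,12} summing to 47 is 4.
P(sum = 47) = 4/20736 = 1/5184 ≈ 0.0002.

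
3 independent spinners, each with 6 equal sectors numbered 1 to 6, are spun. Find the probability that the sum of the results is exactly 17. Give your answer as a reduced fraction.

There are 6^3 = 216 equally likely outcomes.
The number of ordered 3-tuples from {1,…,6} summing to 17 is 3.
P(sum = 17) = 3/216 = 1/72.

1/72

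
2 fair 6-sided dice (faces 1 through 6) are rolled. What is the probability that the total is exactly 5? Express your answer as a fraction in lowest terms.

There are 6^2 = 36 equally likely outcomes.
The number of ordered 2-tuples from {1,…,6} summing to 5 is 4.
P(sum = 5) = 4/36 = 1/9.

1/9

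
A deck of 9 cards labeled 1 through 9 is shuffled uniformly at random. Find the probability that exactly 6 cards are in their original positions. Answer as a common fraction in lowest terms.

Choose which 6 of the 9 are fixed: C(9,6) = 84 ways.
The remaining 3 must have no fixed point: D(3) = 2.
P = 84·2/362880 = 1/2160.

1/2160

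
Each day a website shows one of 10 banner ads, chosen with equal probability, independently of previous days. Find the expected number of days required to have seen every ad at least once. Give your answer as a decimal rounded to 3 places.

After i distinct types are collected, each trial gives a new one with probability (10−i)/10, so the expected wait for the next new type is 10/(10−i).
E = 10/10 + 10/9 + 10/8 + 10/7 + 10/6 + 10/5 + 10/4 + 10/3 + 10/2 + 10/1 = 7381/252 ≈ 29.290.

29.290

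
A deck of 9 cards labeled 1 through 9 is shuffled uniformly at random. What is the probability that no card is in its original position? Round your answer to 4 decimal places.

0.3679

This is the derangement probability: permutations of 9 with no fixed point.
D(9) = 9! · (1 − 1/1! + 1/2! − ··· + (−1)^9/9!) = 133496.
P = 133496/362880 = 16687/45360 ≈ 0.3679.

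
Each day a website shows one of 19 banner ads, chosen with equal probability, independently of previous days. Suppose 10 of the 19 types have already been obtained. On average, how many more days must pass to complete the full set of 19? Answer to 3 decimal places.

Starting from 10 distinct types, each trial gives a new one with probability (19−i)/19 when i types are held, so the wait for the next new type is 19/(19−i).
E = 19/9 + 19/8 + 19/7 + 19/6 + 19/5 + 19/4 + 19/3 + 19/2 + 19/1 = 135451/2520 ≈ 53.750.

53.750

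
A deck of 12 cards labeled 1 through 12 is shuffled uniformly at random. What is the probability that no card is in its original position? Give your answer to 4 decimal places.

This is the derangement probability: permutations of 12 with no fixed point.
D(12) = 12! · (1 − 1/1! + 1/2! − ··· + (−1)^12/12!) = 176214841.
P = 176214841/479001600 = 16019531/43545600 ≈ 0.3679.

0.3679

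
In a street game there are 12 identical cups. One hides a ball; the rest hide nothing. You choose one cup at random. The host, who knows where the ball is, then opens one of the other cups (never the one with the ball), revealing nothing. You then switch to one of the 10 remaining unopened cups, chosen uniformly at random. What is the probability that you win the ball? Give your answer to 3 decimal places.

0.092

Your original cup holds the ball with probability 1/12, so the other 11 collectively hold it with probability 11/12.
The host can always find an empty cup to open, so this doesn't change that 11/12; it is now spread over the 10 remaining unopened cups.
P(win by switching) = (11/12) · (1/10) = 11/120 ≈ 0.092.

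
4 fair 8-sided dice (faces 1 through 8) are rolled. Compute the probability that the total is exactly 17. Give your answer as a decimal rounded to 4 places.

0.0820

There are 8^4 = 4096 equally likely outcomes.
The number of ordered 4-tuples from {1,…,8} summing to 17 is 336.
P(sum = 17) = 336/4096 = 21/256 ≈ 0.0820.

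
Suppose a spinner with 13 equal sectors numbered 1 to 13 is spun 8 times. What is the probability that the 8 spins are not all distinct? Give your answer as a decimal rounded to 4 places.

0.9364

P(all 8 different) = 13/13 · 12/13 · ··· · 6/13 ≈ 0.0636.
P(at least two equal) = 1 − 0.0636 = 0.9364.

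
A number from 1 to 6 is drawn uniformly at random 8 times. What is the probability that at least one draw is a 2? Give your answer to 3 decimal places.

0.767

P(no draw is a 2) = (5/6)^8 ≈ 0.233.
P(at least one) = 1 − 0.233 = 0.767.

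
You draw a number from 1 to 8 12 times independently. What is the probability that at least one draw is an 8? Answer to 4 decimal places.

P(no draw is an 8) = (7/8)^12 ≈ 0.2014.
P(at least one) = 1 − 0.2014 = 0.7986.

0.7986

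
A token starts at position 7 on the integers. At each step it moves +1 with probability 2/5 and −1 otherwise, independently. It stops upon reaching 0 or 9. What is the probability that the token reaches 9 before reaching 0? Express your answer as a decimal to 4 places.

0.4296

Let r = q/p = (3/5)/(2/5) = 3/2. The recurrence P(i) = p·P(i+1) + q·P(i−1) with P(0)=0, P(9)=1 gives P(i) = (1 − r^i)/(1 − r^9).
P(7) = (1 − (3/2)^7) / (1 − (3/2)^9) = 8236/19171 ≈ 0.4296.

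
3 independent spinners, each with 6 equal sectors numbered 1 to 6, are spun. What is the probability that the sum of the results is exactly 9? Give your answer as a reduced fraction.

There are 6^3 = 216 equally likely outcomes.
The number of ordered 3-tuples from {1,…,6} summing to 9 is 25.
P(sum = 9) = 25/216.

25/216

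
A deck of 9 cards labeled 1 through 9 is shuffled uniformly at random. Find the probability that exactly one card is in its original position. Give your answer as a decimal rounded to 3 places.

Choose which one is fixed: C(9,1) = 9 ways.
The remaining 8 must have no fixed point: D(8) = 14833.
P = 9·14833/362880 = 2119/5760 ≈ 0.368.

0.368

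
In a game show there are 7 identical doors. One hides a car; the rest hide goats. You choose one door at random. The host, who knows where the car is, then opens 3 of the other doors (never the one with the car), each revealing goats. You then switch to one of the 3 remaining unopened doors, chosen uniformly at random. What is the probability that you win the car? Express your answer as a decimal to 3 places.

0.286

Your original door holds the car with probability 1/7, so the other 6 collectively hold it with probability 6/7.
The host can always find 3 empty doors to open, so the reveals don't change that 6/7; it is now spread over the 3 remaining unopened doors.
P(win by switching) = (6/7) · (1/3) = 2/7 ≈ 0.286.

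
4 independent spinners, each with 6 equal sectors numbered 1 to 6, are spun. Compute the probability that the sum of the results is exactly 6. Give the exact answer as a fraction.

There are 6^4 = 1296 equally likely outcomes.
The number of ordered 4-tuples from {1,…,6} summing to 6 is 10.
P(sum = 6) = 10/1296 = 5/648.

5/648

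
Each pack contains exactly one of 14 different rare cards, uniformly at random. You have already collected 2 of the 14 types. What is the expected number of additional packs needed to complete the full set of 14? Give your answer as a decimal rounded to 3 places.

Starting from 2 distinct types, each trial gives a new one with probability (14−i)/14 when i types are held, so the wait for the next new type is 14/(14−i).
E = 14/12 + 14/11 + 14/10 + 14/9 + 14/8 + 14/7 + 14/6 + 14/5 + 14/4 + 14/3 + 14/2 + 14/1 = 86021/1980 ≈ 43.445.

43.445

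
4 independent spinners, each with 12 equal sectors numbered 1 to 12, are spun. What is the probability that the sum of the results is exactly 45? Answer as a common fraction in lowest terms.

There are 12^4 = 20736 equally likely outcomes.
The number of ordered 4-tuples from {1,…,12} summing to 45 is 20.
P(sum = 45) = 20/20736 = 5/5184.

5/5184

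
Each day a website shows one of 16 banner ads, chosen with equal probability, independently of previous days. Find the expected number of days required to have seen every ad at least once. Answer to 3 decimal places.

54.092

After i distinct types are collected, each trial gives a new one with probability (16−i)/16, so the expected wait for the next new type is 16/(16−i).
E = 16/16 + 16/15 + 16/14 + 16/13 + 16/12 + 16/11 + 16/10 + 16/9 + 16/8 + 16/7 + 16/6 + 16/5 + 16/4 + 16/3 + 16/2 + 16/1 = 2436559/45045 ≈ 54.092.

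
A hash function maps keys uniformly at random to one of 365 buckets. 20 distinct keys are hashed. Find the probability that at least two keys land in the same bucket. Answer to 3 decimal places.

It's easier to compute the probability that all 20 are distinct.
P(all distinct) = 365/365 · 364/365 · ··· · 346/365 ≈ 0.589.
So the probability of at least one match is 1 − 0.589 = 0.411.

0.411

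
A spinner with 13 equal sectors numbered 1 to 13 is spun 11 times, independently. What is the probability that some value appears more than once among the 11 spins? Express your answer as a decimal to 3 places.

0.998

P(all 11 different) = 13/13 · 12/13 · ··· · 3/13 ≈ 0.002.
P(at least two equal) = 1 − 0.002 = 0.998.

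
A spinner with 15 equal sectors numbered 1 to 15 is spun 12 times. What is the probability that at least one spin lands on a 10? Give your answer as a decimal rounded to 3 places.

0.563

P(no spin lands on a 10) = (14/15)^12 ≈ 0.437.
P(at least one) = 1 − 0.437 = 0.563.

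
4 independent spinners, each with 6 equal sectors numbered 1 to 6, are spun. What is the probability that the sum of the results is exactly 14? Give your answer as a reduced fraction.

73/648

There are 6^4 = 1296 equally likely outcomes.
The number of ordered 4-tuples from {1,…,6} summing to 14 is 146.
P(sum = 14) = 146/1296 = 73/648.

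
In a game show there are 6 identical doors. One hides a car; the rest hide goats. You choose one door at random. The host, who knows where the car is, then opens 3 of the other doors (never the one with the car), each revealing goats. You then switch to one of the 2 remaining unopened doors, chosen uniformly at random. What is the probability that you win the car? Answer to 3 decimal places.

0.417

Your original door holds the car with probability 1/6, so the other 5 collectively hold it with probability 5/6.
The host can always find 3 empty doors to open, so the reveals don't change that 5/6; it is now spread over the 2 remaining unopened doors.
P(win by switching) = (5/6) · (1/2) = 5/12 ≈ 0.417.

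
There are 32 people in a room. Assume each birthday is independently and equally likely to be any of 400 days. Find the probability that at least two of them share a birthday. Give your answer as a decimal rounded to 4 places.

0.7203

It's easier to compute the probability that all 32 are distinct.
P(all distinct) = 400/400 · 399/400 · ··· · 369/400 ≈ 0.2797.
So the probability of at least one match is 1 − 0.2797 = 0.7203.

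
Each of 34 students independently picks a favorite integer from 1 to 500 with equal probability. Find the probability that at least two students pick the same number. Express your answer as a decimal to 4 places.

It's easier to compute the probability that all 34 are distinct.
P(all distinct) = 500/500 · 499/500 · ··· · 467/500 ≈ 0.3173.
So the probability of at least one match is 1 − 0.3173 = 0.6827.

0.6827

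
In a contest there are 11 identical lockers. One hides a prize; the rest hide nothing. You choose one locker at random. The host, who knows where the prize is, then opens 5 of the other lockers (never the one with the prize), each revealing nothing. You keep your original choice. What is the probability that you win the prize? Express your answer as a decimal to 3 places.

0.091

The host can always open 5 empty lockers regardless of your choice, so the reveals give no information about your original locker.
P(win by staying) = 1/11 ≈ 0.091.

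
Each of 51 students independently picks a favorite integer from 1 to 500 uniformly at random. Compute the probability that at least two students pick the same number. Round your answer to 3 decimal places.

0.929

It's easier to compute the probability that all 51 are distinct.
P(all distinct) = 500/500 · 499/500 · ··· · 450/500 ≈ 0.071.
So the probability of at least one match is 1 − 0.071 = 0.929.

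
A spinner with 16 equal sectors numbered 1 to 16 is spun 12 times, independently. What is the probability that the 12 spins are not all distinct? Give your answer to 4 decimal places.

0.9969

P(all 12 different) = 16/16 · 15/16 · ··· · 5/16 ≈ 0.0031.
P(at least two equal) = 1 − 0.0031 = 0.9969.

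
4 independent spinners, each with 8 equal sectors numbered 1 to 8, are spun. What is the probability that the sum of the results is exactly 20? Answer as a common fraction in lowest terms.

315/4096

There are 8^4 = 4096 equally likely outcomes.
The number of ordered 4-tuples from {1,…,8} summing to 20 is 315.
P(sum = 20) = 315/4096.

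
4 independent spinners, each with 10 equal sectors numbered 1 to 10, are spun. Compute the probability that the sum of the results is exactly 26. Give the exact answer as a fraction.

There are 10^4 = 10000 equally likely outcomes.
The number of ordered 4-tuples from {1,…,10} summing to 26 is 540.
P(sum = 26) = 540/10000 = 27/500.

27/500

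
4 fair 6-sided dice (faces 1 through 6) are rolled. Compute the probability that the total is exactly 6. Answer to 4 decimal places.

0.0077

There are 6^4 = 1296 equally likely outcomes.
The number of ordered 4-tuples from {1,…,6} summing to 6 is 10.
P(sum = 6) = 10/1296 = 5/648 ≈ 0.0077.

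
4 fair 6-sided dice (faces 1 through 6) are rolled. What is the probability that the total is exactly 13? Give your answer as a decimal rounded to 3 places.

There are 6^4 = 1296 equally likely outcomes.
The number of ordered 4-tuples from {1,…,6} summing to 13 is 140.
P(sum = 13) = 140/1296 = 35/324 ≈ 0.108.

0.108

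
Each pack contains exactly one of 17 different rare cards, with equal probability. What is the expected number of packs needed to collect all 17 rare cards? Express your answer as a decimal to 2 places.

After i distinct types are collected, each trial gives a new one with probability (17−i)/17, so the expected wait for the next new type is 17/(17−i).
E = 17/17 + 17/16 + 17/15 + 17/14 + 17/13 + 17/12 + 17/11 + 17/10 + 17/9 + 17/8 + 17/7 + 17/6 + 17/5 + 17/4 + 17/3 + 17/2 + 17/1 = 42142223/720720 ≈ 58.47.

58.47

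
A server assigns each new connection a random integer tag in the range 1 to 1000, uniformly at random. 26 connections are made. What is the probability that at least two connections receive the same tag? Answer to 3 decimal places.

It's easier to compute the probability that all 26 are distinct.
P(all distinct) = 1000/1000 · 999/1000 · ··· · 975/1000 ≈ 0.721.
So the probability of at least one match is 1 − 0.721 = 0.279.

0.279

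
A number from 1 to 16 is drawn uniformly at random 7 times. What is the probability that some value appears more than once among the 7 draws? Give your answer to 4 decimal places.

0.7852

P(all 7 different) = 16/16 · 15/16 · ··· · 10/16 ≈ 0.2148.
P(at least two equal) = 1 − 0.2148 = 0.7852.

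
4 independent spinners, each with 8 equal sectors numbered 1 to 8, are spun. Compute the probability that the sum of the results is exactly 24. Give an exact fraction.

There are 8^4 = 4096 equally likely outcomes.
The number of ordered 4-tuples from {1,…,8} summing to 24 is 161.
P(sum = 24) = 161/4096.

161/4096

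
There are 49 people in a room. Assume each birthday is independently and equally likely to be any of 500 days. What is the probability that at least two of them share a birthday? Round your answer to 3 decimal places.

0.912

It's easier to compute the probability that all 49 are distinct.
P(all distinct) = 500/500 · 499/500 · ··· · 452/500 ≈ 0.088.
So the probability of at least one match is 1 − 0.088 = 0.912.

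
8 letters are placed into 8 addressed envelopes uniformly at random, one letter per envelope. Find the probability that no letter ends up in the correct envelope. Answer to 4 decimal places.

This is the derangement probability: permutations of 8 with no fixed point.
D(8) = 8! · (1 − 1/1! + 1/2! − ··· + (−1)^8/8!) = 14833.
P = 14833/40320 = 2119/5760 ≈ 0.3679.

0.3679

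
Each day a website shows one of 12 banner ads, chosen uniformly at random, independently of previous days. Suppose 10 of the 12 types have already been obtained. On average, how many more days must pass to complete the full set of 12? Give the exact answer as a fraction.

18

Starting from 10 distinct types, each trial gives a new one with probability (12−i)/12 when i types are held, so the wait for the next new type is 12/(12−i).
E = 12/2 + 12/1 = 18.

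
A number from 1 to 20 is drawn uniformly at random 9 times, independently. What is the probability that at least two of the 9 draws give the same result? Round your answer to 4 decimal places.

0.8810

P(all 9 different) = 20/20 · 19/20 · ··· · 12/20 ≈ 0.1190.
P(at least two equal) = 1 − 0.1190 = 0.8810.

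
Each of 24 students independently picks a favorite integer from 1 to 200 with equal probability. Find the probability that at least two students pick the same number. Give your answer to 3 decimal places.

It's easier to compute the probability that all 24 are distinct.
P(all distinct) = 200/200 · 199/200 · ··· · 177/200 ≈ 0.238.
So the probability of at least one match is 1 − 0.238 = 0.762.

0.762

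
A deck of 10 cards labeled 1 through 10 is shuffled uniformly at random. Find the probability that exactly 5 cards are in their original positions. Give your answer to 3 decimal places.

0.003

Choose which 5 of the 10 are fixed: C(10,5) = 252 ways.
The remaining 5 must have no fixed point: D(5) = 44.
P = 252·44/3628800 = 11/3600 ≈ 0.003.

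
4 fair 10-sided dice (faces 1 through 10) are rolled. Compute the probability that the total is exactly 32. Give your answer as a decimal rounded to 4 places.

There are 10^4 = 10000 equally likely outcomes.
The number of ordered 4-tuples from {1,…,10} summing to 32 is 165.
P(sum = 32) = 165/10000 = 33/2000 ≈ 0.0165.

0.0165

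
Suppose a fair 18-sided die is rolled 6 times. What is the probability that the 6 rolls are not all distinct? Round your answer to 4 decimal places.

P(all 6 different) = 18/18 · 17/18 · ··· · 13/18 ≈ 0.3930.
P(at least two equal) = 1 − 0.3930 = 0.6070.

0.6070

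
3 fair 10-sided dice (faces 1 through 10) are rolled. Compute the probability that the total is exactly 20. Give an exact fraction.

There are 10^3 = 1000 equally likely outcomes.
The number of ordered 3-tuples from {1,…,10} summing to 20 is 63.
P(sum = 20) = 63/1000.

63/1000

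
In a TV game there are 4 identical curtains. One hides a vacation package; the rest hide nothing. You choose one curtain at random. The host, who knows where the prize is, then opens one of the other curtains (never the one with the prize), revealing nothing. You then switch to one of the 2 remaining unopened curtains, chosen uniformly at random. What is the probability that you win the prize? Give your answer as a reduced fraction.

3/8

Your original curtain holds the prize with probability 1/4, so the other 3 collectively hold it with probability 3/4.
The host can always find an empty curtain to open, so this doesn't change that 3/4; it is now spread over the 2 remaining unopened curtains.
P(win by switching) = (3/4) · (1/2) = 3/8.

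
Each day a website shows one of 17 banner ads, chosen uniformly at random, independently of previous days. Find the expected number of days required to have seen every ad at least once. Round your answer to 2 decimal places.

After i distinct types are collected, each trial gives a new one with probability (17−i)/17, so the expected wait for the next new type is 17/(17−i).
E = 17/17 + 17/16 + 17/15 + 17/14 + 17/13 + 17/12 + 17/11 + 17/10 + 17/9 + 17/8 + 17/7 + 17/6 + 17/5 + 17/4 + 17/3 + 17/2 + 17/1 = 42142223/720720 ≈ 58.47.

58.47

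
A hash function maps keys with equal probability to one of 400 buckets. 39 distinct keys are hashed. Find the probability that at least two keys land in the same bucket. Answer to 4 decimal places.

0.8527

It's easier to compute the probability that all 39 are distinct.
P(all distinct) = 400/400 · 399/400 · ··· · 362/400 ≈ 0.1473.
So the probability of at least one match is 1 − 0.1473 = 0.8527.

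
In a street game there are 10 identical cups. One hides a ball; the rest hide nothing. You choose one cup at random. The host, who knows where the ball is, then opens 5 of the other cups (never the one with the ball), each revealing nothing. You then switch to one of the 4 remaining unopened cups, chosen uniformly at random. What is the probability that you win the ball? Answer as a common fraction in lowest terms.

Your original cup holds the ball with probability 1/10, so the other 9 collectively hold it with probability 9/10.
The host can always find 5 empty cups to open, so the reveals don't change that 9/10; it is now spread over the 4 remaining unopened cups.
P(win by switching) = (9/10) · (1/4) = 9/40.

9/40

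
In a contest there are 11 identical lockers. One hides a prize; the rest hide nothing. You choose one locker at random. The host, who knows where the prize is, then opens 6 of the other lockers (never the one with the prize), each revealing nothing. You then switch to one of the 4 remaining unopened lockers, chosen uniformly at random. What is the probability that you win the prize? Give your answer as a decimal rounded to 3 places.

0.227

Your original locker holds the prize with probability 1/11, so the other 10 collectively hold it with probability 10/11.
The host can always find 6 empty lockers to open, so the reveals don't change that 10/11; it is now spread over the 4 remaining unopened lockers.
P(win by switching) = (10/11) · (1/4) = 5/22 ≈ 0.227.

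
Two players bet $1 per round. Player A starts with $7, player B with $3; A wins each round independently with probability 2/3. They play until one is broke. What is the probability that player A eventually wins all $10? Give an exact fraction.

Let r = q/p = (1/3)/(2/3) = 1/2. The recurrence P(i) = p·P(i+1) + q·P(i−1) with P(0)=0, P(10)=1 gives P(i) = (1 − r^i)/(1 − r^10).
P(7) = (1 − (1/2)^7) / (1 − (1/2)^10) = 1016/1023.

1016/1023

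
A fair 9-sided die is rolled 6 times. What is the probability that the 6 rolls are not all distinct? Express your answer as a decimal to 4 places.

0.8862

P(all 6 different) = 9/9 · 8/9 · ··· · 4/9 ≈ 0.1138.
P(at least two equal) = 1 − 0.1138 = 0.8862.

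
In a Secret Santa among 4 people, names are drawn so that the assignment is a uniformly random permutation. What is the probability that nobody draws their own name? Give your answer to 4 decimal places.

0.3750

This is the derangement probability: permutations of 4 with no fixed point.
D(4) = 4! · (1 − 1/1! + 1/2! − ··· + (−1)^4/4!) = 9.
P = 9/24 = 3/8 ≈ 0.3750.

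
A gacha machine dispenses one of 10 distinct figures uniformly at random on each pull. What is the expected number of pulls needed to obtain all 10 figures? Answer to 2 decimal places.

29.29

After i distinct types are collected, each trial gives a new one with probability (10−i)/10, so the expected wait for the next new type is 10/(10−i).
E = 10/10 + 10/9 + 10/8 + 10/7 + 10/6 + 10/5 + 10/4 + 10/3 + 10/2 + 10/1 = 7381/252 ≈ 29.29.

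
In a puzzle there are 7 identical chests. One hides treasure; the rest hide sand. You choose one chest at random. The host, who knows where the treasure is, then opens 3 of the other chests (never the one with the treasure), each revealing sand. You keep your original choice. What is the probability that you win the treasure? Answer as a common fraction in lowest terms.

1/7

The host can always open 3 empty chests regardless of your choice, so the reveals give no information about your original chest.
P(win by staying) = 1/7.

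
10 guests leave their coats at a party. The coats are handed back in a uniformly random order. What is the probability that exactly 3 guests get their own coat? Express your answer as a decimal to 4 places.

0.0613

Choose which 3 of the 10 are fixed: C(10,3) = 120 ways.
The remaining 7 must have no fixed point: D(7) = 1854.
P = 120·1854/3628800 = 103/1680 ≈ 0.0613.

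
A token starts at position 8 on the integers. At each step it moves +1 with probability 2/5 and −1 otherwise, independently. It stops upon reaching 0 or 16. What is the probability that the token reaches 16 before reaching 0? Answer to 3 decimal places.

0.038

Let r = q/p = (3/5)/(2/5) = 3/2. The recurrence P(i) = p·P(i+1) + q·P(i−1) with P(0)=0, P(16)=1 gives P(i) = (1 − r^i)/(1 − r^16).
P(8) = (1 − (3/2)^8) / (1 − (3/2)^16) = 256/6817 ≈ 0.038.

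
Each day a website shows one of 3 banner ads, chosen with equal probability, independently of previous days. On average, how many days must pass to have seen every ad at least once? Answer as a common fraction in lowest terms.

After i distinct types are collected, each trial gives a new one with probability (3−i)/3, so the expected wait for the next new type is 3/(3−i).
E = 3/3 + 3/2 + 3/1 = 11/2.

11/2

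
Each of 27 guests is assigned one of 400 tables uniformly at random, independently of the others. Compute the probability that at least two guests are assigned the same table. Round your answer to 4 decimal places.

0.5924

It's easier to compute the probability that all 27 are distinct.
P(all distinct) = 400/400 · 399/400 · ··· · 374/400 ≈ 0.4076.
So the probability of at least one match is 1 − 0.4076 = 0.5924.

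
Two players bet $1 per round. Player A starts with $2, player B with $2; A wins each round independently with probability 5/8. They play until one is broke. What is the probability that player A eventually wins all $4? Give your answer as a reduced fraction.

Let r = q/p = (3/8)/(5/8) = 3/5. The recurrence P(i) = p·P(i+1) + q·P(i−1) with P(0)=0, P(4)=1 gives P(i) = (1 − r^i)/(1 − r^4).
P(2) = (1 − (3/5)^2) / (1 − (3/5)^4) = 25/34.

25/34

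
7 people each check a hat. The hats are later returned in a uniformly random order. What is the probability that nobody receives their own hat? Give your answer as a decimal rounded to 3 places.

0.368

This is the derangement probability: permutations of 7 with no fixed point.
D(7) = 7! · (1 − 1/1! + 1/2! − ··· + (−1)^7/7!) = 1854.
P = 1854/5040 = 103/280 ≈ 0.368.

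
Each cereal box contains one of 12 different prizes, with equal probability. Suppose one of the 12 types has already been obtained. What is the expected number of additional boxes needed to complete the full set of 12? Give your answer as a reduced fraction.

83711/2310

Starting from 1 distinct type, each trial gives a new one with probability (12−i)/12 when i types are held, so the wait for the next new type is 12/(12−i).
E = 12/11 + 12/10 + 12/9 + 12/8 + 12/7 + 12/6 + 12/5 + 12/4 + 12/3 + 12/2 + 12/1 = 83711/2310.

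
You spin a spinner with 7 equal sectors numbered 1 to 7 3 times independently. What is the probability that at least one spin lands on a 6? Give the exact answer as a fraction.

127/343

P(no spin lands on a 6) = (6/7)^3 = 216/343.
P(at least one) = 1 − 216/343 = 127/343.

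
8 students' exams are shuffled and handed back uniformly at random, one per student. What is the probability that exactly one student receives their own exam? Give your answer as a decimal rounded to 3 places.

0.368

Choose which one is fixed: C(8,1) = 8 ways.
The remaining 7 must have no fixed point: D(7) = 1854.
P = 8·1854/40320 = 103/280 ≈ 0.368.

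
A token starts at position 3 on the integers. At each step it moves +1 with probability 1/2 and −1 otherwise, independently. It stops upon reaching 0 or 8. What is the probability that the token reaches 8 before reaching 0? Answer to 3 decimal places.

0.375

With a fair step, P(i) = ½P(i−1) + ½P(i+1) with P(0)=0, P(8)=1 has the linear solution P(i) = i/8.
P(3) = 3/8 ≈ 0.375.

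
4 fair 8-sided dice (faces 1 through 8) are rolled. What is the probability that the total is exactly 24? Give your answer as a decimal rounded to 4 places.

There are 8^4 = 4096 equally likely outcomes.
The number of ordered 4-tuples from {1,…,8} summing to 24 is 161.
P(sum = 24) = 161/4096 ≈ 0.0393.

0.0393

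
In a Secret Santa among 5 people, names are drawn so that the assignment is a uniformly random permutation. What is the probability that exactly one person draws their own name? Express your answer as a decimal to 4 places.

Choose which one is fixed: C(5,1) = 5 ways.
The remaining 4 must have no fixed point: D(4) = 9.
P = 5·9/120 = 3/8 ≈ 0.3750.

0.3750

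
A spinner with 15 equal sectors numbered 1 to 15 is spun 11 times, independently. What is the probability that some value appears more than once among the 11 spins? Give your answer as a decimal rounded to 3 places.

P(all 11 different) = 15/15 · 14/15 · ··· · 5/15 ≈ 0.006.
P(at least two equal) = 1 − 0.006 = 0.994.

0.994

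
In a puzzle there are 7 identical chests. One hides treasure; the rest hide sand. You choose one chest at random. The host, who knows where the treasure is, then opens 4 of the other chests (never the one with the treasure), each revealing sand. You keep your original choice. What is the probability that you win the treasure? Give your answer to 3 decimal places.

0.143

The host can always open 4 empty chests regardless of your choice, so the reveals give no information about your original chest.
P(win by staying) = 1/7 ≈ 0.143.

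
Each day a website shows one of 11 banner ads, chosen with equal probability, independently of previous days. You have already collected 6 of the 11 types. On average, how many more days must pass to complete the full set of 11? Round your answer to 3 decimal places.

Starting from 6 distinct types, each trial gives a new one with probability (11−i)/11 when i types are held, so the wait for the next new type is 11/(11−i).
E = 11/5 + 11/4 + 11/3 + 11/2 + 11/1 = 1507/60 ≈ 25.117.

25.117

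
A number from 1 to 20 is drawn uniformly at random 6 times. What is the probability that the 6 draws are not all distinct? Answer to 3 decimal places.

0.564

P(all 6 different) = 20/20 · 19/20 · ··· · 15/20 ≈ 0.436.
P(at least two equal) = 1 − 0.436 = 0.564.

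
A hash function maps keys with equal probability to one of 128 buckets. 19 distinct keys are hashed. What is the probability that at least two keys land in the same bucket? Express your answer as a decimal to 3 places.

0.755

It's easier to compute the probability that all 19 are distinct.
P(all distinct) = 128/128 · 127/128 · ··· · 110/128 ≈ 0.245.
So the probability of at least one match is 1 − 0.245 = 0.755.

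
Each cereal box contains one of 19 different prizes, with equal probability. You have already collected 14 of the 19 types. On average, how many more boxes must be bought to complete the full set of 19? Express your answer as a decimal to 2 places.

Starting from 14 distinct types, each trial gives a new one with probability (19−i)/19 when i types are held, so the wait for the next new type is 19/(19−i).
E = 19/5 + 19/4 + 19/3 + 19/2 + 19/1 = 2603/60 ≈ 43.38.

43.38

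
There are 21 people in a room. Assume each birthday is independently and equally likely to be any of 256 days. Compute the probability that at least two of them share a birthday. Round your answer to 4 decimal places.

0.5696

It's easier to compute the probability that all 21 are distinct.
P(all distinct) = 256/256 · 255/256 · ··· · 236/256 ≈ 0.4304.
So the probability of at least one match is 1 − 0.4304 = 0.5696.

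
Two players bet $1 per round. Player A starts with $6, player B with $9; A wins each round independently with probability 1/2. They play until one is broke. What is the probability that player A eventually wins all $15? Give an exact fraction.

2/5

With a fair step, P(i) = ½P(i−1) + ½P(i+1) with P(0)=0, P(15)=1 has the linear solution P(i) = i/15.
P(6) = 6/15 = 2/5.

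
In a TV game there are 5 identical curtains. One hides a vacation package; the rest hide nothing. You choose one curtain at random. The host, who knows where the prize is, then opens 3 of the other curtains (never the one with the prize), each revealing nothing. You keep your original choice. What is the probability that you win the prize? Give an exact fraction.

The host can always open 3 empty curtains regardless of your choice, so the reveals give no information about your original curtain.
P(win by staying) = 1/5.

1/5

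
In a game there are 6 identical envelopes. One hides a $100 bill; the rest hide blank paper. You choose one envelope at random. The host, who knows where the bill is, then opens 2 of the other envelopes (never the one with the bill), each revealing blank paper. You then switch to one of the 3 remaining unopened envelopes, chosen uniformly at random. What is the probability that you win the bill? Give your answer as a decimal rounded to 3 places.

Your original envelope holds the bill with probability 1/6, so the other 5 collectively hold it with probability 5/6.
The host can always find 2 empty envelopes to open, so the reveals don't change that 5/6; it is now spread over the 3 remaining unopened envelopes.
P(win by switching) = (5/6) · (1/3) = 5/18 ≈ 0.278.

0.278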